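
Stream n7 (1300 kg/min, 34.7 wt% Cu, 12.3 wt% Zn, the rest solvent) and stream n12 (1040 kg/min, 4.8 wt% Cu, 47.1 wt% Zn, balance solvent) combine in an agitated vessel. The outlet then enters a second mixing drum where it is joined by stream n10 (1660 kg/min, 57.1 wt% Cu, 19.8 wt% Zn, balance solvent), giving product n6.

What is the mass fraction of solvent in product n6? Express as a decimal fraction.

0.3932

Overall, product flow = 4000 kg/min.
solvent in = 1300×0.530 + 1040×0.481 + 1660×0.231 = 1572.7 kg/min.
solvent fraction in n6 = 0.3932.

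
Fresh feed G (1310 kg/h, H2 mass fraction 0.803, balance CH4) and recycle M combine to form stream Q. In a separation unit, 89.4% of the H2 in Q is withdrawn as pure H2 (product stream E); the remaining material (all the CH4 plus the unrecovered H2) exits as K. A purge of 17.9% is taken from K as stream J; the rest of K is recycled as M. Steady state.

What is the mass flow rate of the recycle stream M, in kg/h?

CH4 enters only via G and leaves only via the purge: 1310×0.197 = 0.179×(CH4 in K), and the separation unit passes all CH4, so CH4 in Q = CH4 in K = 1441.7 kg/h.
H2 in Q: m_A = 1310×0.803 + (1−0.179)·(1−0.894)·m_A, so m_A = 1051.9/0.9130 = 1152.2 kg/h.
K = (1−0.894)×1152.2 + 1441.7 = 1563.9 kg/h.
Recycle M = (1−0.179)×1563.9 = 1283.9 kg/h.

1284 kg/h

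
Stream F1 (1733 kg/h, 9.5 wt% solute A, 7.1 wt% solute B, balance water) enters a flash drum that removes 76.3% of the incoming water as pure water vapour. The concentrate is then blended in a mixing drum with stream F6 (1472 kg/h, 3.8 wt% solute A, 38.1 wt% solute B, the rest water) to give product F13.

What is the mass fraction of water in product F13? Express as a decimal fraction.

Vapour removed = 0.763×0.834×1733 = 1102.8 kg/h; concentrate = 630.22 kg/h.
water reaching the mixer = 342.54 (from concentrate) + 1472×0.581 = 1197.8 kg/h.
Product flow = 630.22 + 1472 = 2102.2 kg/h; water fraction = 0.5698.

0.5698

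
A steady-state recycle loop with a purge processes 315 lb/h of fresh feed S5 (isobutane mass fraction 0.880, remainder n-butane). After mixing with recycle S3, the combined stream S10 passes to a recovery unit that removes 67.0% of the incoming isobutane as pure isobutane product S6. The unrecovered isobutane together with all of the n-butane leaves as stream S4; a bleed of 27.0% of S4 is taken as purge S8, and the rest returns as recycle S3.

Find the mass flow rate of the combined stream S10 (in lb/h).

505.2 lb/h

n-butane enters only via S5 and leaves only via the purge: 315×0.120 = 0.270×(n-butane in S4), and the recovery unit passes all n-butane, so n-butane in S10 = n-butane in S4 = 140 lb/h.
isobutane in S10: m_A = 315×0.880 + (1−0.270)·(1−0.670)·m_A, so m_A = 277.2/0.7591 = 365.17 lb/h.
S10 = 365.17 + 140 = 505.17 lb/h.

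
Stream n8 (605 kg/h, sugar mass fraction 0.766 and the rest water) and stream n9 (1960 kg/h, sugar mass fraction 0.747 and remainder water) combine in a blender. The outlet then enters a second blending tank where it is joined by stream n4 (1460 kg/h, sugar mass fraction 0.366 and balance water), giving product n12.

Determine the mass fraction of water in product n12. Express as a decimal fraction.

Overall, product flow = 4025 kg/h.
water in = 605×0.234 + 1960×0.253 + 1460×0.634 = 1563.1 kg/h.
water fraction in n12 = 0.388.

0.388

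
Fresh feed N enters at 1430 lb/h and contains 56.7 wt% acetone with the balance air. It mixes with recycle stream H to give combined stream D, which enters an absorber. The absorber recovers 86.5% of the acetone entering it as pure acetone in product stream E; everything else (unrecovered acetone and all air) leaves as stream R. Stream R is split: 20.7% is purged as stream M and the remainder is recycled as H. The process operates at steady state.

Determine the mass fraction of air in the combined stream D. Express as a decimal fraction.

0.767

air enters only via N and leaves only via the purge: 1430×0.433 = 0.207×(air in R), and the absorber passes all air, so air in D = air in R = 2991.3 lb/h.
acetone in D: m_A = 1430×0.567 + (1−0.207)·(1−0.865)·m_A, so m_A = 810.81/0.8929 = 908.02 lb/h.
D = 908.02 + 2991.3 = 3899.3 lb/h.
air fraction in D = 2991.3/3899.3 = 0.767.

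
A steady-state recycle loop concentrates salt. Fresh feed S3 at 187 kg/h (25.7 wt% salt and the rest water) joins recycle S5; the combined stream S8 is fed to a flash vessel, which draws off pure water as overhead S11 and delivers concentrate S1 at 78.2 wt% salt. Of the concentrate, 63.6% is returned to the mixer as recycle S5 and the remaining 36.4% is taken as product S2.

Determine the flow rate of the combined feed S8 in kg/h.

294.4 kg/h

Overall salt balance (none leaves overhead): salt in fresh feed = salt in product, i.e. 187×0.257 = (1−0.636)·S1·0.782.
S1 = 48.059/(0.782×0.364) = 168.84 kg/h.
Recycle S5 = 0.636×168.84 = 107.38 kg/h.
Combined feed S8 = 187 + 107.38 = 294.38 kg/h.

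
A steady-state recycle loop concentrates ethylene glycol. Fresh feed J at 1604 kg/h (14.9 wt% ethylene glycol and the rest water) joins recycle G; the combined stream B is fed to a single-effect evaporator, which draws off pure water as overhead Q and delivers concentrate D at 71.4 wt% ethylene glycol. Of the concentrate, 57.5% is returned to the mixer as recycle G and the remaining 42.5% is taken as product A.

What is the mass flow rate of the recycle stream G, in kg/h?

452.9 kg/h

Overall ethylene glycol balance (none leaves overhead): ethylene glycol in fresh feed = ethylene glycol in product, i.e. 1604×0.149 = (1−0.575)·D·0.714.
D = 239/(0.714×0.425) = 787.6 kg/h.
Recycle G = 0.575×787.6 = 452.87 kg/h.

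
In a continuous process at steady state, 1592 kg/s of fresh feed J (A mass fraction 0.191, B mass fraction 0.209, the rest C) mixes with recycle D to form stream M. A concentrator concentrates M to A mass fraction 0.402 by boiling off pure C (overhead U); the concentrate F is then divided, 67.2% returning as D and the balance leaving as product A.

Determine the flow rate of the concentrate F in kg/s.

Overall A balance (none leaves overhead): A in fresh feed = A in product, i.e. 1592×0.191 = (1−0.672)·F·0.402.
F = 304.07/(0.402×0.328) = 2306.1 kg/s.

2306 kg/s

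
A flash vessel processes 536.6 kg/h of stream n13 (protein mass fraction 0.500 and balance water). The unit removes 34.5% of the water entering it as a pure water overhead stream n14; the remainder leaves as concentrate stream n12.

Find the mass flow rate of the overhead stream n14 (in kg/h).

92.56 kg/h

water entering = 536.6×0.500 = 268.3 kg/h; overhead removed = 0.345×268.3 = 92.563 kg/h.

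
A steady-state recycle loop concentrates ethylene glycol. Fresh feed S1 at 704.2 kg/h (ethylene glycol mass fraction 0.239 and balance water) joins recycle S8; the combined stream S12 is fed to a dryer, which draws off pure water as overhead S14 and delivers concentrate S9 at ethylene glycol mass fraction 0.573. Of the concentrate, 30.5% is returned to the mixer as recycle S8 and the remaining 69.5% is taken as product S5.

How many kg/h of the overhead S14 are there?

410.5 kg/h

Overall ethylene glycol balance (none leaves overhead): ethylene glycol in fresh feed = ethylene glycol in product, i.e. 704.2×0.239 = (1−0.305)·S9·0.573.
S9 = 168.3/(0.573×0.695) = 422.62 kg/h.
Recycle S8 = 0.305×422.62 = 128.9 kg/h.
Combined feed S12 = 704.2 + 128.9 = 833.1 kg/h.
Overhead S14 = S12 − S9 = 833.1 − 422.62 = 410.48 kg/h.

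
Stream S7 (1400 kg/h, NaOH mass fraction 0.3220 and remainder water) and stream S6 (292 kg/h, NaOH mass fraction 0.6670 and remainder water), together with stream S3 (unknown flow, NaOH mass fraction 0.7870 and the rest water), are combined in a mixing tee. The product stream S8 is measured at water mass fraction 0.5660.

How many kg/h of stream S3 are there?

Let S3 be the unknown flow. Total out = 1692 + S3.
water balance: 1046.4 + 0.213·S3 = 0.566·(1692 + S3)
(0.213 − 0.566)·S3 = 0.566×1692 − 1046.4 = -88.764
S3 = -88.764 / -0.353 = 251.46 kg/h

251.5 kg/h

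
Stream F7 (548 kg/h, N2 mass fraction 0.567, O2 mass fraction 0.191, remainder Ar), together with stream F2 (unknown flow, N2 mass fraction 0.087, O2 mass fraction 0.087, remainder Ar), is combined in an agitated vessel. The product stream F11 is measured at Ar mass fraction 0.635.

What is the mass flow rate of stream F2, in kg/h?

1128 kg/h

Let F2 be the unknown flow. Total out = 548 + F2.
Ar balance: 132.62 + 0.826·F2 = 0.635·(548 + F2)
(0.826 − 0.635)·F2 = 0.635×548 − 132.62 = 215.36
F2 = 215.36 / 0.191 = 1127.6 kg/h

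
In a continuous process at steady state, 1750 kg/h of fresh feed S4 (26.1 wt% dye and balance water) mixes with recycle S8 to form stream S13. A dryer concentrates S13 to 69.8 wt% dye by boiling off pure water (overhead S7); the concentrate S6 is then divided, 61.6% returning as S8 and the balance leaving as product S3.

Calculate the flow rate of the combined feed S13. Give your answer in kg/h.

Overall dye balance (none leaves overhead): dye in fresh feed = dye in product, i.e. 1750×0.261 = (1−0.616)·S6·0.698.
S6 = 456.75/(0.698×0.384) = 1704.1 kg/h.
Recycle S8 = 0.616×1704.1 = 1049.7 kg/h.
Combined feed S13 = 1750 + 1049.7 = 2799.7 kg/h.

2800 kg/h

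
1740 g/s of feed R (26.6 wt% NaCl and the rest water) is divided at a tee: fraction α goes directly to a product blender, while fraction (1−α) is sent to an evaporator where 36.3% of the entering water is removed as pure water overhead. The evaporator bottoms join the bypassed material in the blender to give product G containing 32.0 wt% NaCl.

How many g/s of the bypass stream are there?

638 g/s

All 1740×0.266 = 462.84 g/s of NaCl reaches G, so G = 462.84/0.320 = 1446.4 g/s and vapour = 293.62 g/s.
The evaporator receives (1−α)·1740 of feed at 0.734 water and removes 0.363 of that water:
0.363×0.734×(1−α)×1740 = 293.62
(1−α) = 293.62/463.61 = 0.6333;  α = 0.3667.
Bypass flow = 0.3667×1740 = 637.98 g/s.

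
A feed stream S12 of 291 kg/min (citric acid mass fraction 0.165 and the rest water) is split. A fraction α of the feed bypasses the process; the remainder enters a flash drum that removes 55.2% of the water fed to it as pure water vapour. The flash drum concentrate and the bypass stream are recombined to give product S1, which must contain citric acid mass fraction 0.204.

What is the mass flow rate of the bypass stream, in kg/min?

170.3 kg/min

All 291×0.165 = 48.015 kg/min of citric acid reaches S1, so S1 = 48.015/0.204 = 235.37 kg/min and vapour = 55.632 kg/min.
The evaporator receives (1−α)·291 of feed at 0.835 water and removes 0.552 of that water:
0.552×0.835×(1−α)×291 = 55.632
(1−α) = 55.632/134.13 = 0.4148;  α = 0.5852.
Bypass flow = 0.5852×291 = 170.3 kg/min.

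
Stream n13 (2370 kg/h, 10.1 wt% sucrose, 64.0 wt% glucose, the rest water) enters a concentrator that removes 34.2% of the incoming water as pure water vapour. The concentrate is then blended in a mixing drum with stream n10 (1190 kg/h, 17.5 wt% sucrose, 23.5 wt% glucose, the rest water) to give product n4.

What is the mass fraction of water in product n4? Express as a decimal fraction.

Vapour removed = 0.342×0.259×2370 = 209.93 kg/h; concentrate = 2160.1 kg/h.
water reaching the mixer = 403.9 (from concentrate) + 1190×0.590 = 1106 kg/h.
Product flow = 2160.1 + 1190 = 3350.1 kg/h; water fraction = 0.3301.

0.3301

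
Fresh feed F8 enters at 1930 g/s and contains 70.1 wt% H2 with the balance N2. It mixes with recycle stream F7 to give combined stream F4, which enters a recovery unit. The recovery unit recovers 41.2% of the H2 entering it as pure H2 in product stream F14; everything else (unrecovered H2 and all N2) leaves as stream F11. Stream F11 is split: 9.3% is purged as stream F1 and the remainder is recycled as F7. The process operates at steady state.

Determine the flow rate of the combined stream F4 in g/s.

N2 enters only via F8 and leaves only via the purge: 1930×0.299 = 0.093×(N2 in F11), and the recovery unit passes all N2, so N2 in F4 = N2 in F11 = 6205.1 g/s.
H2 in F4: m_A = 1930×0.701 + (1−0.093)·(1−0.412)·m_A, so m_A = 1352.9/0.4667 = 2899 g/s.
F4 = 2899 + 6205.1 = 9104.1 g/s.

9104 g/s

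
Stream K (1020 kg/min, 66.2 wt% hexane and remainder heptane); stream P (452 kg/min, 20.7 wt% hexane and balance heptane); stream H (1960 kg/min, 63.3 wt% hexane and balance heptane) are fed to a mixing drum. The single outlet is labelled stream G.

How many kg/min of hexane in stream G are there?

hexane out = hexane in = 1020×0.662 + 452×0.207 + 1960×0.633 = 2009.5 kg/min.

2009 kg/min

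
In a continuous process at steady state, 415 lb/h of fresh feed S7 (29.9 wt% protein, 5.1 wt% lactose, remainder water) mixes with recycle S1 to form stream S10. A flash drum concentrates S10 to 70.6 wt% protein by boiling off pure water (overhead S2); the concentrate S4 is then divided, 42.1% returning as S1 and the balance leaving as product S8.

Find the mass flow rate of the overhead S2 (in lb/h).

239.2 lb/h

Overall protein balance (none leaves overhead): protein in fresh feed = protein in product, i.e. 415×0.299 = (1−0.421)·S4·0.706.
S4 = 124.08/(0.706×0.579) = 303.55 lb/h.
Recycle S1 = 0.421×303.55 = 127.8 lb/h.
Combined feed S10 = 415 + 127.8 = 542.8 lb/h.
Overhead S2 = S10 − S4 = 542.8 − 303.55 = 239.24 lb/h.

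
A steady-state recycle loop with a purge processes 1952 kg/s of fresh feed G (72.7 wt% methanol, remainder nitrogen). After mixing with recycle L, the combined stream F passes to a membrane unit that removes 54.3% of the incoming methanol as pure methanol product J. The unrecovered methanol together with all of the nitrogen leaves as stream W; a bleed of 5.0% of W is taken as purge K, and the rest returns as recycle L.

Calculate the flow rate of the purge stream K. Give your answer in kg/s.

nitrogen enters only via G and leaves only via the purge: 1952×0.273 = 0.050×(nitrogen in W), and the membrane unit passes all nitrogen, so nitrogen in F = nitrogen in W = 10658 kg/s.
methanol in F: m_A = 1952×0.727 + (1−0.050)·(1−0.543)·m_A, so m_A = 1419.1/0.5659 = 2507.9 kg/s.
W = (1−0.543)×2507.9 + 10658 = 11804 kg/s.
Purge K = 0.050×11804 = 590.2 kg/s.

590.2 kg/s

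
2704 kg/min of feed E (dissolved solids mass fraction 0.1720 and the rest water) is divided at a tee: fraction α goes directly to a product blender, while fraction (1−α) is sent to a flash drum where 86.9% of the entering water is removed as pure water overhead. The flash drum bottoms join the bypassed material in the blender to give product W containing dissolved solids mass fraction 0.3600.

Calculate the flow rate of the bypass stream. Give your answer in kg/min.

741.5 kg/min

All 2704×0.172 = 465.09 kg/min of dissolved solids reaches W, so W = 465.09/0.360 = 1291.9 kg/min and vapour = 1412.1 kg/min.
The evaporator receives (1−α)·2704 of feed at 0.828 water and removes 0.869 of that water:
0.869×0.828×(1−α)×2704 = 1412.1
(1−α) = 1412.1/1945.6 = 0.7258;  α = 0.2742.
Bypass flow = 0.2742×2704 = 741.49 kg/min.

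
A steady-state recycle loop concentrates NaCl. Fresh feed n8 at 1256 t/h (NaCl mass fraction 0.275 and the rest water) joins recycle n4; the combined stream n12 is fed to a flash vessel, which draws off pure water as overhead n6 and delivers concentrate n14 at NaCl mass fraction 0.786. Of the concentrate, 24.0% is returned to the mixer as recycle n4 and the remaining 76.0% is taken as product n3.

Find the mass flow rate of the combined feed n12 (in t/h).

Overall NaCl balance (none leaves overhead): NaCl in fresh feed = NaCl in product, i.e. 1256×0.275 = (1−0.240)·n14·0.786.
n14 = 345.4/(0.786×0.760) = 578.21 t/h.
Recycle n4 = 0.240×578.21 = 138.77 t/h.
Combined feed n12 = 1256 + 138.77 = 1394.8 t/h.

1395 t/h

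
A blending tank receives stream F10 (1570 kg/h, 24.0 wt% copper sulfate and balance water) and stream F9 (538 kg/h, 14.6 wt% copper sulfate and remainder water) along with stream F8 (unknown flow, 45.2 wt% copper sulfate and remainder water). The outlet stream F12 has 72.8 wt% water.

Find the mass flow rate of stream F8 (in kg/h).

Let F8 be the unknown flow. Total out = 2108 + F8.
water balance: 1652.7 + 0.548·F8 = 0.728·(2108 + F8)
(0.548 − 0.728)·F8 = 0.728×2108 − 1652.7 = -118.03
F8 = -118.03 / -0.180 = 655.71 kg/h

655.7 kg/h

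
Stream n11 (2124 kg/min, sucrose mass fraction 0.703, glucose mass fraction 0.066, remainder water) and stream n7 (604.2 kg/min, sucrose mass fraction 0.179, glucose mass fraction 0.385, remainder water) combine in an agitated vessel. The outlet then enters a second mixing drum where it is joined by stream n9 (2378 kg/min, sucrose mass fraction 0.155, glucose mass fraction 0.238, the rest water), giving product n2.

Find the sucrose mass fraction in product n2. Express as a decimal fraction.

0.386

Overall, product flow = 5106.2 kg/min.
sucrose in = 2124×0.703 + 604.2×0.179 + 2378×0.155 = 1969.9 kg/min.
sucrose fraction in n2 = 0.386.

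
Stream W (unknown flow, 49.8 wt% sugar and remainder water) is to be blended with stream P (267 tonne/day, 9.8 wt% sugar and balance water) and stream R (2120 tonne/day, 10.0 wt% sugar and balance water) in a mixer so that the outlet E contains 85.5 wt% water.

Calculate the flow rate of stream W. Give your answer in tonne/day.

Let W be the unknown flow. Total out = 2387 + W.
water balance: 2148.8 + 0.502·W = 0.855·(2387 + W)
(0.502 − 0.855)·W = 0.855×2387 − 2148.8 = -107.95
W = -107.95 / -0.353 = 305.8 tonne/day

305.8 tonne/day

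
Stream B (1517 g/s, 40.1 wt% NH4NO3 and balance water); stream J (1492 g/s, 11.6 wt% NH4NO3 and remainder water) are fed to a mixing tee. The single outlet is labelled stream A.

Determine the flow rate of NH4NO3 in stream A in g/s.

NH4NO3 out = NH4NO3 in = 1517×0.401 + 1492×0.116 = 781.39 g/s.

781.4 g/s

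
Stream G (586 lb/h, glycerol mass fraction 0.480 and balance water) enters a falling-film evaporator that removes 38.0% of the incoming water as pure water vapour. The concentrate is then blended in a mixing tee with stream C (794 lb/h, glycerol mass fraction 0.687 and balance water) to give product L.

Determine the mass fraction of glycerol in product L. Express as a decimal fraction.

Vapour removed = 0.380×0.520×586 = 115.79 lb/h; concentrate = 470.21 lb/h.
glycerol reaching the mixer = 281.28 (from concentrate) + 794×0.687 = 826.76 lb/h.
Product flow = 470.21 + 794 = 1264.2 lb/h; glycerol fraction = 0.654.

0.654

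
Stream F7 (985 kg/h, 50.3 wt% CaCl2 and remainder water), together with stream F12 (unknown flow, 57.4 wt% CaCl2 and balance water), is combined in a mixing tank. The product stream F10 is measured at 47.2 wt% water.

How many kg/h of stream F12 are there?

535.3 kg/h

Let F12 be the unknown flow. Total out = 985 + F12.
water balance: 489.55 + 0.426·F12 = 0.472·(985 + F12)
(0.426 − 0.472)·F12 = 0.472×985 − 489.55 = -24.625
F12 = -24.625 / -0.046 = 535.33 kg/h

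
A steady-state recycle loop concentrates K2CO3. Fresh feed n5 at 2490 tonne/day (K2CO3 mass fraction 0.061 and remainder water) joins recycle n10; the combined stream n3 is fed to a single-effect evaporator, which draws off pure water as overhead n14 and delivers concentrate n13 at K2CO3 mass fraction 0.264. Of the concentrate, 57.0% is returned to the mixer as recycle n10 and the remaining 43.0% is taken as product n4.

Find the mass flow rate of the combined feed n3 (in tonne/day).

Overall K2CO3 balance (none leaves overhead): K2CO3 in fresh feed = K2CO3 in product, i.e. 2490×0.061 = (1−0.570)·n13·0.264.
n13 = 151.89/(0.264×0.430) = 1338 tonne/day.
Recycle n10 = 0.570×1338 = 762.66 tonne/day.
Combined feed n3 = 2490 + 762.66 = 3252.7 tonne/day.

3253 tonne/day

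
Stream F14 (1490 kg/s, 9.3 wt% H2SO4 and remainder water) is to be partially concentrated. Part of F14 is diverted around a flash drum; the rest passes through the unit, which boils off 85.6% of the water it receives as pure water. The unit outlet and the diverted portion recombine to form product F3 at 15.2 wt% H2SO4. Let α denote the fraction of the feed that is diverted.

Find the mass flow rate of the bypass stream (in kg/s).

745.1 kg/s

All 1490×0.093 = 138.57 kg/s of H2SO4 reaches F3, so F3 = 138.57/0.152 = 911.64 kg/s and vapour = 578.36 kg/s.
The evaporator receives (1−α)·1490 of feed at 0.907 water and removes 0.856 of that water:
0.856×0.907×(1−α)×1490 = 578.36
(1−α) = 578.36/1156.8 = 0.5000;  α = 0.5000.
Bypass flow = 0.5000×1490 = 745.07 kg/s.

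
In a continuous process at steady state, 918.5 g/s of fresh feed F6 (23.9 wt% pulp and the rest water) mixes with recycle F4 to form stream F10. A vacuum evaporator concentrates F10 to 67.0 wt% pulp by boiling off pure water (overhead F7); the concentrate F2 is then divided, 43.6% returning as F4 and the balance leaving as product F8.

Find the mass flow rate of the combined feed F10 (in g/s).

Overall pulp balance (none leaves overhead): pulp in fresh feed = pulp in product, i.e. 918.5×0.239 = (1−0.436)·F2·0.670.
F2 = 219.52/(0.670×0.564) = 580.93 g/s.
Recycle F4 = 0.436×580.93 = 253.29 g/s.
Combined feed F10 = 918.5 + 253.29 = 1171.8 g/s.

1172 g/s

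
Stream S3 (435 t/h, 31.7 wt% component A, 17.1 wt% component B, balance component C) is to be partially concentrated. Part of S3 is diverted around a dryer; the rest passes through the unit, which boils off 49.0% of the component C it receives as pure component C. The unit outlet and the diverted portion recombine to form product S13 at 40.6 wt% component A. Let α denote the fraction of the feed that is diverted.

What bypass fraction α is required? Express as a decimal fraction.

All 435×0.317 = 137.9 t/h of component A reaches S13, so S13 = 137.9/0.406 = 339.64 t/h and vapour = 95.357 t/h.
The evaporator receives (1−α)·435 of feed at 0.512 component C and removes 0.490 of that component C:
0.490×0.512×(1−α)×435 = 95.357
(1−α) = 95.357/109.13 = 0.8738;  α = 0.1262.

0.126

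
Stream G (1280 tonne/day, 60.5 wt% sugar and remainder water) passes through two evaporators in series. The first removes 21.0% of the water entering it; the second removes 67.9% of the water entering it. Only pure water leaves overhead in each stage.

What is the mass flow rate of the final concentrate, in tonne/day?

902.6 tonne/day

water in feed = 1280×0.395 = 505.6 tonne/day.
After stage 1: water left = (1−0.210)×505.6 = 399.42; stream total = 1173.8 tonne/day.
After stage 2: water left = (1−0.679)×399.42 = 128.22; final concentrate = 902.62 tonne/day.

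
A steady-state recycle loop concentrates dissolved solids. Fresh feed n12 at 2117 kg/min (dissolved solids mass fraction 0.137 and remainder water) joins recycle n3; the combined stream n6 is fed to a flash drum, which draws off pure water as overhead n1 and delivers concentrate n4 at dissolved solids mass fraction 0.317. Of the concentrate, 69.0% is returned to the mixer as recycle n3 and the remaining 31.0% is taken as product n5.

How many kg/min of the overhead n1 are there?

1202 kg/min

Overall dissolved solids balance (none leaves overhead): dissolved solids in fresh feed = dissolved solids in product, i.e. 2117×0.137 = (1−0.690)·n4·0.317.
n4 = 290.03/(0.317×0.310) = 2951.3 kg/min.
Recycle n3 = 0.690×2951.3 = 2036.4 kg/min.
Combined feed n6 = 2117 + 2036.4 = 4153.4 kg/min.
Overhead n1 = n6 − n4 = 4153.4 − 2951.3 = 1202.1 kg/min.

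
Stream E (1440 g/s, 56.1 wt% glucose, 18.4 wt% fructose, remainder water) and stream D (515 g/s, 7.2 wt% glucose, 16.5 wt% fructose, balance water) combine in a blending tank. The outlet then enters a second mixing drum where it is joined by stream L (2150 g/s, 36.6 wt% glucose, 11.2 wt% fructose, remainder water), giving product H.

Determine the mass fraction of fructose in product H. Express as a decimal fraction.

Overall, product flow = 4105 g/s.
fructose in = 1440×0.184 + 515×0.165 + 2150×0.112 = 590.74 g/s.
fructose fraction in H = 0.144.

0.144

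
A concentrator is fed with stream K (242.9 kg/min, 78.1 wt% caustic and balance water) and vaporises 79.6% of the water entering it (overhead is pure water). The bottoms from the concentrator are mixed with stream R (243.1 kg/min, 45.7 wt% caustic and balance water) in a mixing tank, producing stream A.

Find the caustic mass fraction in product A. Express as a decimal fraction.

0.6780

Vapour removed = 0.796×0.219×242.9 = 42.343 kg/min; concentrate = 200.56 kg/min.
caustic reaching the mixer = 189.7 (from concentrate) + 243.1×0.457 = 300.8 kg/min.
Product flow = 200.56 + 243.1 = 443.66 kg/min; caustic fraction = 0.6780.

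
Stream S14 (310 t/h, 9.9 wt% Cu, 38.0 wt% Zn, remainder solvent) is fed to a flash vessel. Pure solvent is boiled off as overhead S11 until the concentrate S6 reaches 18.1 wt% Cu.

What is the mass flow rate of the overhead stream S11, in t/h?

140.4 t/h

Cu is conserved: 310×0.099 = 30.69 t/h all reports to the concentrate.
Concentrate = 30.69/(target fraction) = 169.56 t/h.
Overhead = 310 − 169.56 = 140.44 t/h.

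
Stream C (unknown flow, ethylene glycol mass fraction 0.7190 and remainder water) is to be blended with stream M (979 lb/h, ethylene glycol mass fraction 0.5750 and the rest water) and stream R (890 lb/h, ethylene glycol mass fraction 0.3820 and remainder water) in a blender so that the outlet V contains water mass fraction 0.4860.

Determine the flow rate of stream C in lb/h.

281.8 lb/h

Let C be the unknown flow. Total out = 1869 + C.
water balance: 966.1 + 0.281·C = 0.486·(1869 + C)
(0.281 − 0.486)·C = 0.486×1869 − 966.1 = -57.761
C = -57.761 / -0.205 = 281.76 lb/h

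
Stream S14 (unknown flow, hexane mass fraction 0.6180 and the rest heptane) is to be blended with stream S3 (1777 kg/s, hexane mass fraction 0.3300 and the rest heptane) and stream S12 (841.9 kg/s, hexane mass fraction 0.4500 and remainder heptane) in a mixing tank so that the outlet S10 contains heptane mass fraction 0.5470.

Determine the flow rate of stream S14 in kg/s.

1340 kg/s

Let S14 be the unknown flow. Total out = 2618.9 + S14.
heptane balance: 1653.6 + 0.382·S14 = 0.547·(2618.9 + S14)
(0.382 − 0.547)·S14 = 0.547×2618.9 − 1653.6 = -221.1
S14 = -221.1 / -0.165 = 1340 kg/s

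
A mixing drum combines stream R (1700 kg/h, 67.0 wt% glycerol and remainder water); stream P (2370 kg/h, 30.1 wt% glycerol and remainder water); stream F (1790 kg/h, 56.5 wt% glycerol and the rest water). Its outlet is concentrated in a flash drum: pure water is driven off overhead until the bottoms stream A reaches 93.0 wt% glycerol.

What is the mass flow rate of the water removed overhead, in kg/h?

2781 kg/h

glycerol entering = 1700×0.670 + 2370×0.301 + 1790×0.565 = 2863.7 kg/h.
All glycerol reports to A, so A = 2863.7/0.930 = 3079.3 kg/h.
Total feed = 5860 kg/h; overhead = 5860 − 3079.3 = 2780.7 kg/h.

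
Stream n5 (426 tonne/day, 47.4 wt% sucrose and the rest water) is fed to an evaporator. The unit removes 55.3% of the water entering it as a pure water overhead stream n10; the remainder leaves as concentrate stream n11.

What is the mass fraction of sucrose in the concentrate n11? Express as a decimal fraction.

sucrose is not removed: 426×0.474 = 201.92 tonne/day of sucrose enters n11.
water entering = 426×0.526 = 224.08 tonne/day; overhead removed = 0.553×224.08 = 123.91 tonne/day.
Concentrate = 426 − 123.91 = 302.09 tonne/day.
Mass fraction = 201.92/302.09 = 0.668.

0.668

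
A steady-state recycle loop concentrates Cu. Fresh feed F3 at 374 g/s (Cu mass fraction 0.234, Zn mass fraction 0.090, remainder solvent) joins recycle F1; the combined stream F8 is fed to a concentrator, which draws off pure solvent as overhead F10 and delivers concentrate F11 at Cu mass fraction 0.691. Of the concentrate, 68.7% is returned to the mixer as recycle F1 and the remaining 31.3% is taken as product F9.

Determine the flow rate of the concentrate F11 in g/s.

Overall Cu balance (none leaves overhead): Cu in fresh feed = Cu in product, i.e. 374×0.234 = (1−0.687)·F11·0.691.
F11 = 87.516/(0.691×0.313) = 404.64 g/s.

404.6 g/s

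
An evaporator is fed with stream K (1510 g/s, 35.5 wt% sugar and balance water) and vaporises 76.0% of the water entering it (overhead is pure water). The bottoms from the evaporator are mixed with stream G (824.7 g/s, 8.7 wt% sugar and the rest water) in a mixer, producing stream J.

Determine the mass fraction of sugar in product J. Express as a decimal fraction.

Vapour removed = 0.760×0.645×1510 = 740.2 g/s; concentrate = 769.8 g/s.
sugar reaching the mixer = 536.05 (from concentrate) + 824.7×0.087 = 607.8 g/s.
Product flow = 769.8 + 824.7 = 1594.5 g/s; sugar fraction = 0.3812.

0.3812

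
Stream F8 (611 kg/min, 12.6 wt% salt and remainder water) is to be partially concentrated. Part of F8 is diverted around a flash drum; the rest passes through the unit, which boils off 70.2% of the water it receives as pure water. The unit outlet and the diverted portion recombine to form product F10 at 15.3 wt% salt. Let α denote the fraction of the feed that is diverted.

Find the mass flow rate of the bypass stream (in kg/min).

435.3 kg/min

All 611×0.126 = 76.986 kg/min of salt reaches F10, so F10 = 76.986/0.153 = 503.18 kg/min and vapour = 107.82 kg/min.
The evaporator receives (1−α)·611 of feed at 0.874 water and removes 0.702 of that water:
0.702×0.874×(1−α)×611 = 107.82
(1−α) = 107.82/374.88 = 0.2876;  α = 0.7124.
Bypass flow = 0.7124×611 = 435.26 kg/min.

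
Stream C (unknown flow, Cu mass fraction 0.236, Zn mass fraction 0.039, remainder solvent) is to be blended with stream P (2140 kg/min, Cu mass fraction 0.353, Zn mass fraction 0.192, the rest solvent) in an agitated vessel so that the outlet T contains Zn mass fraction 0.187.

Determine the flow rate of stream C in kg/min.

Let C be the unknown flow. Total out = 2140 + C.
Zn balance: 410.88 + 0.039·C = 0.187·(2140 + C)
(0.039 − 0.187)·C = 0.187×2140 − 410.88 = -10.7
C = -10.7 / -0.148 = 72.297 kg/min

72.3 kg/min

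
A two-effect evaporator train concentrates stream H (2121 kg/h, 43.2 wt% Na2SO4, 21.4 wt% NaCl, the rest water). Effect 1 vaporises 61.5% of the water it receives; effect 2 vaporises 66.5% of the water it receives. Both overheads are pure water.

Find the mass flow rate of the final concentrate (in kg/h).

water in feed = 2121×0.354 = 750.83 kg/h.
After stage 1: water left = (1−0.615)×750.83 = 289.07; stream total = 1659.2 kg/h.
After stage 2: water left = (1−0.665)×289.07 = 96.839; final concentrate = 1467 kg/h.

1467 kg/h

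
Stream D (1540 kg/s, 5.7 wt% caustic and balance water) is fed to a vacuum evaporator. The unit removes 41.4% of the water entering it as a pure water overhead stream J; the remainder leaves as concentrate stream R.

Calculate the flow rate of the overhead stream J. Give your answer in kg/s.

601.2 kg/s

water entering = 1540×0.943 = 1452.2 kg/s; overhead removed = 0.414×1452.2 = 601.22 kg/s.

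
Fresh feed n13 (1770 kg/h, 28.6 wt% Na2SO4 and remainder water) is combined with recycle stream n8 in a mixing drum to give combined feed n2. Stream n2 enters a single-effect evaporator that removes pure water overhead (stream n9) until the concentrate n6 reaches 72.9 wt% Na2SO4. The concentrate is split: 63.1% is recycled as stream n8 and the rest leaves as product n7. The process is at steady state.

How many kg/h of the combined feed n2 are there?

Overall Na2SO4 balance (none leaves overhead): Na2SO4 in fresh feed = Na2SO4 in product, i.e. 1770×0.286 = (1−0.631)·n6·0.729.
n6 = 506.22/(0.729×0.369) = 1881.9 kg/h.
Recycle n8 = 0.631×1881.9 = 1187.4 kg/h.
Combined feed n2 = 1770 + 1187.4 = 2957.4 kg/h.

2957 kg/h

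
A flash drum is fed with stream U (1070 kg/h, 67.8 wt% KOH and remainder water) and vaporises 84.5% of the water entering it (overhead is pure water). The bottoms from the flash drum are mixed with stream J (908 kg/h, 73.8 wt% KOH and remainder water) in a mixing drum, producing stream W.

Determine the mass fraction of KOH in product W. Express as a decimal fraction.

Vapour removed = 0.845×0.322×1070 = 291.14 kg/h; concentrate = 778.86 kg/h.
KOH reaching the mixer = 725.46 (from concentrate) + 908×0.738 = 1395.6 kg/h.
Product flow = 778.86 + 908 = 1686.9 kg/h; KOH fraction = 0.827.

0.827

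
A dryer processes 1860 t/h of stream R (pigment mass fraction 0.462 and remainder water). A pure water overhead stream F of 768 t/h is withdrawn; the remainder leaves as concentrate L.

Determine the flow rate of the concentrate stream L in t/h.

1092 t/h

Concentrate = 1860 − 768 = 1092 t/h.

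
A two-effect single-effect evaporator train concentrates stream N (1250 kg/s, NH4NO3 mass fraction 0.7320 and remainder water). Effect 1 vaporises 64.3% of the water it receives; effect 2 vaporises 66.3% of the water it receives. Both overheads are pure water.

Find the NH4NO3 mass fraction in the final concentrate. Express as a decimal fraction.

0.9578

water in feed = 1250×0.268 = 335 kg/s.
After stage 1: water left = (1−0.643)×335 = 119.59; stream total = 1034.6 kg/s.
After stage 2: water left = (1−0.663)×119.59 = 40.304; final concentrate = 955.3 kg/s.
NH4NO3 fraction = 915/955.3 = 0.9578.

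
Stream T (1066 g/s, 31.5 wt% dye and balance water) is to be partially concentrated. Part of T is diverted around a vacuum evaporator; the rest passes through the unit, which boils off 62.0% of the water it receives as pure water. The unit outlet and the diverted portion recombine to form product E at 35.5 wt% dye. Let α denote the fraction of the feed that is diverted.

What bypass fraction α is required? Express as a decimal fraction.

0.735

All 1066×0.315 = 335.79 g/s of dye reaches E, so E = 335.79/0.355 = 945.89 g/s and vapour = 120.11 g/s.
The evaporator receives (1−α)·1066 of feed at 0.685 water and removes 0.620 of that water:
0.620×0.685×(1−α)×1066 = 120.11
(1−α) = 120.11/452.73 = 0.2653;  α = 0.7347.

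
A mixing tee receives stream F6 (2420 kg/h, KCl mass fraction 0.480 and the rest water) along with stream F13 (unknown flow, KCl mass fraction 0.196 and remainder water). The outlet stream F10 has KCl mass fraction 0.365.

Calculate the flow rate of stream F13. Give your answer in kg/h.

1647 kg/h

Let F13 be the unknown flow. Total out = 2420 + F13.
KCl balance: 1161.6 + 0.196·F13 = 0.365·(2420 + F13)
(0.196 − 0.365)·F13 = 0.365×2420 − 1161.6 = -278.3
F13 = -278.3 / -0.169 = 1646.7 kg/h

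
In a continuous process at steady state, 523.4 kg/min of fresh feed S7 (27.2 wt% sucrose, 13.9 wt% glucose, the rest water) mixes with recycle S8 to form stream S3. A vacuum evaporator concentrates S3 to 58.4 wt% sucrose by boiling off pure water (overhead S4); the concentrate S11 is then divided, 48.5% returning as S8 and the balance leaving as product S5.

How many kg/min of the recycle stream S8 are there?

229.6 kg/min

Overall sucrose balance (none leaves overhead): sucrose in fresh feed = sucrose in product, i.e. 523.4×0.272 = (1−0.485)·S11·0.584.
S11 = 142.36/(0.584×0.515) = 473.35 kg/min.
Recycle S8 = 0.485×473.35 = 229.57 kg/min.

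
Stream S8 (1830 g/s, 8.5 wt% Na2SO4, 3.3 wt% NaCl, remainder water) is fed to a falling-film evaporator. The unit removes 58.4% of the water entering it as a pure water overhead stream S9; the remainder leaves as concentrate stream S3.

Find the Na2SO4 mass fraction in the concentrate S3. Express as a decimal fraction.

Na2SO4 is not removed: 1830×0.085 = 155.55 g/s of Na2SO4 enters S3.
water entering = 1830×0.882 = 1614.1 g/s; overhead removed = 0.584×1614.1 = 942.61 g/s.
Concentrate = 1830 − 942.61 = 887.39 g/s.
Mass fraction = 155.55/887.39 = 0.175.

0.175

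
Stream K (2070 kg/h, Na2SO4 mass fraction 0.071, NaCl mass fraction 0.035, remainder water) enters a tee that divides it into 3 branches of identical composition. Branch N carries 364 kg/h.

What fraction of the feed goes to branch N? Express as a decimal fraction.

Fraction to N = 364/2070 = 0.1758.

0.176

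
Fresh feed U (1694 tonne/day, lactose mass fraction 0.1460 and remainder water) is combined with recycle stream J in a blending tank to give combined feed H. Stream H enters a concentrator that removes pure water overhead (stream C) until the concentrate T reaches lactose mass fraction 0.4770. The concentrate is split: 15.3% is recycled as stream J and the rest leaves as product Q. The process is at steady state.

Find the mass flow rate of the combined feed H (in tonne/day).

Overall lactose balance (none leaves overhead): lactose in fresh feed = lactose in product, i.e. 1694×0.146 = (1−0.153)·T·0.477.
T = 247.32/(0.477×0.847) = 612.16 tonne/day.
Recycle J = 0.153×612.16 = 93.66 tonne/day.
Combined feed H = 1694 + 93.66 = 1787.7 tonne/day.

1788 tonne/day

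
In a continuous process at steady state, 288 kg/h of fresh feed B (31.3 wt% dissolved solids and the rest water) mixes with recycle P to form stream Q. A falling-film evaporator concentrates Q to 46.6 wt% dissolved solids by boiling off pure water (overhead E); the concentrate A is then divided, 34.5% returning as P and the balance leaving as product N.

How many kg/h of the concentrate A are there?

Overall dissolved solids balance (none leaves overhead): dissolved solids in fresh feed = dissolved solids in product, i.e. 288×0.313 = (1−0.345)·A·0.466.
A = 90.144/(0.466×0.655) = 295.33 kg/h.

295.3 kg/h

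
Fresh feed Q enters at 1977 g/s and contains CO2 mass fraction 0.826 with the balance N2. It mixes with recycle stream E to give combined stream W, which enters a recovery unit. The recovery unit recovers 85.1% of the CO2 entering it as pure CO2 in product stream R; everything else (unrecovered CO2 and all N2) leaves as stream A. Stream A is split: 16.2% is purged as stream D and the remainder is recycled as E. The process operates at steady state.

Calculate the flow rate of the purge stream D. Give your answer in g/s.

N2 enters only via Q and leaves only via the purge: 1977×0.174 = 0.162×(N2 in A), and the recovery unit passes all N2, so N2 in W = N2 in A = 2123.4 g/s.
CO2 in W: m_A = 1977×0.826 + (1−0.162)·(1−0.851)·m_A, so m_A = 1633/0.8751 = 1866 g/s.
A = (1−0.851)×1866 + 2123.4 = 2401.5 g/s.
Purge D = 0.162×2401.5 = 389.04 g/s.

389 g/s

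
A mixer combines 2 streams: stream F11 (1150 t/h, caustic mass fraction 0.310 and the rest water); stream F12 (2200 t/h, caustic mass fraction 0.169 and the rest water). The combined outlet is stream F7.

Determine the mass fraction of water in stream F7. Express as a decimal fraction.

Total flow out = 1150 + 2200 = 3350 t/h.
water in = 1150×0.690 + 2200×0.831 = 2621.7 t/h.
water mass fraction in F7 = 2621.7/3350 = 0.783.

0.783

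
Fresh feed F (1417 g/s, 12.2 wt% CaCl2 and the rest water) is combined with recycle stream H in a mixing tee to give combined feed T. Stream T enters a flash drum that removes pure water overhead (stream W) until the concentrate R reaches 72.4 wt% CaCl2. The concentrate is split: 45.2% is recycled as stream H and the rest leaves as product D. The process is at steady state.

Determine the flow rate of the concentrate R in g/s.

435.7 g/s

Overall CaCl2 balance (none leaves overhead): CaCl2 in fresh feed = CaCl2 in product, i.e. 1417×0.122 = (1−0.452)·R·0.724.
R = 172.87/(0.724×0.548) = 435.72 g/s.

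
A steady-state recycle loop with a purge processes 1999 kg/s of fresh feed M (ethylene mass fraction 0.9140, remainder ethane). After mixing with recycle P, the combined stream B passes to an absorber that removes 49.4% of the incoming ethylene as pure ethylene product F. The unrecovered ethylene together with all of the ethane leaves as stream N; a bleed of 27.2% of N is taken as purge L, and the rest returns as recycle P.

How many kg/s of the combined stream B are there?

ethane enters only via M and leaves only via the purge: 1999×0.086 = 0.272×(ethane in N), and the absorber passes all ethane, so ethane in B = ethane in N = 632.04 kg/s.
ethylene in B: m_A = 1999×0.914 + (1−0.272)·(1−0.494)·m_A, so m_A = 1827.1/0.6316 = 2892.6 kg/s.
B = 2892.6 + 632.04 = 3524.7 kg/s.

3525 kg/s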